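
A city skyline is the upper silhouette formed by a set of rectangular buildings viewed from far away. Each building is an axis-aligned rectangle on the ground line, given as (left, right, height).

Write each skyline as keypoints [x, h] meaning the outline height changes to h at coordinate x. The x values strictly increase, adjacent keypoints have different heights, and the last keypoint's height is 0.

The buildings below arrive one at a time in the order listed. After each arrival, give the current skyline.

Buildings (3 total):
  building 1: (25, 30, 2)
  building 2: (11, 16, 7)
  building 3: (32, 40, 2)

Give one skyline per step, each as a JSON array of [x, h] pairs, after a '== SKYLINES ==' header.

== SKYLINES ==
[[25,2],[30,0]]
[[11,7],[16,0],[25,2],[30,0]]
[[11,7],[16,0],[25,2],[30,0],[32,2],[40,0]]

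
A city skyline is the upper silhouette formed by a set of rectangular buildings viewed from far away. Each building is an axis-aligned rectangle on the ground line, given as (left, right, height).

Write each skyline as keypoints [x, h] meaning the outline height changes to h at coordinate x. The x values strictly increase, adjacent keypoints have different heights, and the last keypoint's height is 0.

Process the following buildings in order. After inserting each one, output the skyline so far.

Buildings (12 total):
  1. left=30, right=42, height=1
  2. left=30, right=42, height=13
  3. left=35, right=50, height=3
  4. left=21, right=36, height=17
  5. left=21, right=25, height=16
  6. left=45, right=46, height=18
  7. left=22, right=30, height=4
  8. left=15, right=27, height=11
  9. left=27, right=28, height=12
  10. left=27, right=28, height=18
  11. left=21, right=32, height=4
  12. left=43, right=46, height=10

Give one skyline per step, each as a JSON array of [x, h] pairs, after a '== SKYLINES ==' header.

== SKYLINES ==
[[30,1],[42,0]]
[[30,13],[42,0]]
[[30,13],[42,3],[50,0]]
[[21,17],[36,13],[42,3],[50,0]]
[[21,17],[36,13],[42,3],[50,0]]
[[21,17],[36,13],[42,3],[45,18],[46,3],[50,0]]
[[21,17],[36,13],[42,3],[45,18],[46,3],[50,0]]
[[15,11],[21,17],[36,13],[42,3],[45,18],[46,3],[50,0]]
[[15,11],[21,17],[36,13],[42,3],[45,18],[46,3],[50,0]]
[[15,11],[21,17],[27,18],[28,17],[36,13],[42,3],[45,18],[46,3],[50,0]]
[[15,11],[21,17],[27,18],[28,17],[36,13],[42,3],[45,18],[46,3],[50,0]]
[[15,11],[21,17],[27,18],[28,17],[36,13],[42,3],[43,10],[45,18],[46,3],[50,0]]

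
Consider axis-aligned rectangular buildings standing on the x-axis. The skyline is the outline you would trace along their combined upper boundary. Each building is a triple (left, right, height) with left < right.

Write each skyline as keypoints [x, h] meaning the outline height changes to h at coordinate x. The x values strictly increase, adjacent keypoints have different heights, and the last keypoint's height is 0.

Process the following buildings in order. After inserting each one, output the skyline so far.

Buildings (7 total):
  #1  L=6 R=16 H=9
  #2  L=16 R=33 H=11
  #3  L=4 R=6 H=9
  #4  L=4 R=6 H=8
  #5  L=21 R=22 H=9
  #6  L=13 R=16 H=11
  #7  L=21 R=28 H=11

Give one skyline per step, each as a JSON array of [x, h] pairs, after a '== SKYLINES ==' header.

== SKYLINES ==
[[6,9],[16,0]]
[[6,9],[16,11],[33,0]]
[[4,9],[16,11],[33,0]]
[[4,9],[16,11],[33,0]]
[[4,9],[16,11],[33,0]]
[[4,9],[13,11],[33,0]]
[[4,9],[13,11],[33,0]]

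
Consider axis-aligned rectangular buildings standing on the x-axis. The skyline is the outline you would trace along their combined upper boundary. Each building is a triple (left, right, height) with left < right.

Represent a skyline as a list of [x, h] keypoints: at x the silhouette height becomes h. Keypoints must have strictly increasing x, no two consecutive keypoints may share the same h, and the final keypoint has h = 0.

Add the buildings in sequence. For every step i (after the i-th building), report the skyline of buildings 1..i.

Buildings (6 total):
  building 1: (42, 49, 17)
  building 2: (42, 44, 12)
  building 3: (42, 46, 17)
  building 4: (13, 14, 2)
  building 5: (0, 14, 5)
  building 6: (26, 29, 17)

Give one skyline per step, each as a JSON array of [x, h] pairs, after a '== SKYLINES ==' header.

== SKYLINES ==
[[42,17],[49,0]]
[[42,17],[49,0]]
[[42,17],[49,0]]
[[13,2],[14,0],[42,17],[49,0]]
[[0,5],[14,0],[42,17],[49,0]]
[[0,5],[14,0],[26,17],[29,0],[42,17],[49,0]]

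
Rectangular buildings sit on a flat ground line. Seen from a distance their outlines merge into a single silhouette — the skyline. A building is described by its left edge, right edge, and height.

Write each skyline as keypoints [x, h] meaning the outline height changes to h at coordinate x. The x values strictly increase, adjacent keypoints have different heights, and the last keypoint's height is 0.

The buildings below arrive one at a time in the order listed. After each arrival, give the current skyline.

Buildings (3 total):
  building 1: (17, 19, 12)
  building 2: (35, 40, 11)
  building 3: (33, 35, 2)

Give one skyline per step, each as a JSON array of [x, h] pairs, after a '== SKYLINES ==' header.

== SKYLINES ==
[[17,12],[19,0]]
[[17,12],[19,0],[35,11],[40,0]]
[[17,12],[19,0],[33,2],[35,11],[40,0]]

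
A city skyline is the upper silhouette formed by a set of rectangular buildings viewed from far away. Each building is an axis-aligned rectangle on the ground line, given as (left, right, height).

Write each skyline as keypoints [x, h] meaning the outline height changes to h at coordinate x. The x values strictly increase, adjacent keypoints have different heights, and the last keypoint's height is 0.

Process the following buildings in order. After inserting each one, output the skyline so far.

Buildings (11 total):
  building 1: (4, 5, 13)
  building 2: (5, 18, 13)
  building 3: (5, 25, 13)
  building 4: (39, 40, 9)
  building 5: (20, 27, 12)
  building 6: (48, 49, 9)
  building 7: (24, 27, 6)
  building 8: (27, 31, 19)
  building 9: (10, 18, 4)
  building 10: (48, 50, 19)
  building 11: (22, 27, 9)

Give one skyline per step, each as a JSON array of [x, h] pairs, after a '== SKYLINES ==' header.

== SKYLINES ==
[[4,13],[5,0]]
[[4,13],[18,0]]
[[4,13],[25,0]]
[[4,13],[25,0],[39,9],[40,0]]
[[4,13],[25,12],[27,0],[39,9],[40,0]]
[[4,13],[25,12],[27,0],[39,9],[40,0],[48,9],[49,0]]
[[4,13],[25,12],[27,0],[39,9],[40,0],[48,9],[49,0]]
[[4,13],[25,12],[27,19],[31,0],[39,9],[40,0],[48,9],[49,0]]
[[4,13],[25,12],[27,19],[31,0],[39,9],[40,0],[48,9],[49,0]]
[[4,13],[25,12],[27,19],[31,0],[39,9],[40,0],[48,19],[50,0]]
[[4,13],[25,12],[27,19],[31,0],[39,9],[40,0],[48,19],[50,0]]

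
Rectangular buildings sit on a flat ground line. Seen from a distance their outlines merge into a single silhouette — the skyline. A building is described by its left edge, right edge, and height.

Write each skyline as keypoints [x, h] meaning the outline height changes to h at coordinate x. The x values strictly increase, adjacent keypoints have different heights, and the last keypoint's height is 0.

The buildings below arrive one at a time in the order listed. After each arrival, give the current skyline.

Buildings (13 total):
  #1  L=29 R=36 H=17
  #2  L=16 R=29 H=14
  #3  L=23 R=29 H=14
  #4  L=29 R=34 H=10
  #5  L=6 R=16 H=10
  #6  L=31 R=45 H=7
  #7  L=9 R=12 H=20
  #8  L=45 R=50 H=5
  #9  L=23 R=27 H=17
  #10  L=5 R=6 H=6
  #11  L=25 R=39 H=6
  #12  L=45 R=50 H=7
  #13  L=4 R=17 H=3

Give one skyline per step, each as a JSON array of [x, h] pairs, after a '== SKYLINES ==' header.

== SKYLINES ==
[[29,17],[36,0]]
[[16,14],[29,17],[36,0]]
[[16,14],[29,17],[36,0]]
[[16,14],[29,17],[36,0]]
[[6,10],[16,14],[29,17],[36,0]]
[[6,10],[16,14],[29,17],[36,7],[45,0]]
[[6,10],[9,20],[12,10],[16,14],[29,17],[36,7],[45,0]]
[[6,10],[9,20],[12,10],[16,14],[29,17],[36,7],[45,5],[50,0]]
[[6,10],[9,20],[12,10],[16,14],[23,17],[27,14],[29,17],[36,7],[45,5],[50,0]]
[[5,6],[6,10],[9,20],[12,10],[16,14],[23,17],[27,14],[29,17],[36,7],[45,5],[50,0]]
[[5,6],[6,10],[9,20],[12,10],[16,14],[23,17],[27,14],[29,17],[36,7],[45,5],[50,0]]
[[5,6],[6,10],[9,20],[12,10],[16,14],[23,17],[27,14],[29,17],[36,7],[50,0]]
[[4,3],[5,6],[6,10],[9,20],[12,10],[16,14],[23,17],[27,14],[29,17],[36,7],[50,0]]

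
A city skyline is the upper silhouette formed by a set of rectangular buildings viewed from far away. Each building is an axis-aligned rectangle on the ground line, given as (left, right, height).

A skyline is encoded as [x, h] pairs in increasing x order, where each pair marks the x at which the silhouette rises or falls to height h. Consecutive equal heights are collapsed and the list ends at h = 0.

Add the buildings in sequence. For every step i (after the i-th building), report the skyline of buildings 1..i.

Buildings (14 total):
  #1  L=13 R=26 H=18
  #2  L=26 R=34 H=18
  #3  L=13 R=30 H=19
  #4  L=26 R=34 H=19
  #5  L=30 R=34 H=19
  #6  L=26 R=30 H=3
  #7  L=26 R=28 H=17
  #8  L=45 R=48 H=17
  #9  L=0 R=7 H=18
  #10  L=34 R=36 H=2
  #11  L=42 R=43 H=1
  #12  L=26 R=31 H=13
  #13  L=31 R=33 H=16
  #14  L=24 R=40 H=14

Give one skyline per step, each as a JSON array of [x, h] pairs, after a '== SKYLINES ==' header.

== SKYLINES ==
[[13,18],[26,0]]
[[13,18],[34,0]]
[[13,19],[30,18],[34,0]]
[[13,19],[34,0]]
[[13,19],[34,0]]
[[13,19],[34,0]]
[[13,19],[34,0]]
[[13,19],[34,0],[45,17],[48,0]]
[[0,18],[7,0],[13,19],[34,0],[45,17],[48,0]]
[[0,18],[7,0],[13,19],[34,2],[36,0],[45,17],[48,0]]
[[0,18],[7,0],[13,19],[34,2],[36,0],[42,1],[43,0],[45,17],[48,0]]
[[0,18],[7,0],[13,19],[34,2],[36,0],[42,1],[43,0],[45,17],[48,0]]
[[0,18],[7,0],[13,19],[34,2],[36,0],[42,1],[43,0],[45,17],[48,0]]
[[0,18],[7,0],[13,19],[34,14],[40,0],[42,1],[43,0],[45,17],[48,0]]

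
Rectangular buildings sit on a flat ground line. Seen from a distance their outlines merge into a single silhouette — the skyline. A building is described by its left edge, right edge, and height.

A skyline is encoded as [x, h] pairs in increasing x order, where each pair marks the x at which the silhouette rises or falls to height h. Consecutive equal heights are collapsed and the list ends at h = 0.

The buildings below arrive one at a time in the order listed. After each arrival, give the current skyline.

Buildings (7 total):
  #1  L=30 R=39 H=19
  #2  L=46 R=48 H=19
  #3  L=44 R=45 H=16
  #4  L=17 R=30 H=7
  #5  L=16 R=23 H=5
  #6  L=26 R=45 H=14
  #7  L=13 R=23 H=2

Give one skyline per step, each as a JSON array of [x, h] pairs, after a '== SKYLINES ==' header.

== SKYLINES ==
[[30,19],[39,0]]
[[30,19],[39,0],[46,19],[48,0]]
[[30,19],[39,0],[44,16],[45,0],[46,19],[48,0]]
[[17,7],[30,19],[39,0],[44,16],[45,0],[46,19],[48,0]]
[[16,5],[17,7],[30,19],[39,0],[44,16],[45,0],[46,19],[48,0]]
[[16,5],[17,7],[26,14],[30,19],[39,14],[44,16],[45,0],[46,19],[48,0]]
[[13,2],[16,5],[17,7],[26,14],[30,19],[39,14],[44,16],[45,0],[46,19],[48,0]]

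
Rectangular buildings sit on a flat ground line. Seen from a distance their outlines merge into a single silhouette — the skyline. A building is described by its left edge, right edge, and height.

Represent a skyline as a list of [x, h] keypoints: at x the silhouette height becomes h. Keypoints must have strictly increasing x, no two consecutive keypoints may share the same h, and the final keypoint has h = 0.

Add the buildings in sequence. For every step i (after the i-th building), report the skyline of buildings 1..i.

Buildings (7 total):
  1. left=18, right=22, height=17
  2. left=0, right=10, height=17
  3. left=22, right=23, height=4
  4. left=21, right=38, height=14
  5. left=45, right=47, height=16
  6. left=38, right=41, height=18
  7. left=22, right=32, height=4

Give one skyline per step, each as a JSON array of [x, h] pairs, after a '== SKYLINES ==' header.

== SKYLINES ==
[[18,17],[22,0]]
[[0,17],[10,0],[18,17],[22,0]]
[[0,17],[10,0],[18,17],[22,4],[23,0]]
[[0,17],[10,0],[18,17],[22,14],[38,0]]
[[0,17],[10,0],[18,17],[22,14],[38,0],[45,16],[47,0]]
[[0,17],[10,0],[18,17],[22,14],[38,18],[41,0],[45,16],[47,0]]
[[0,17],[10,0],[18,17],[22,14],[38,18],[41,0],[45,16],[47,0]]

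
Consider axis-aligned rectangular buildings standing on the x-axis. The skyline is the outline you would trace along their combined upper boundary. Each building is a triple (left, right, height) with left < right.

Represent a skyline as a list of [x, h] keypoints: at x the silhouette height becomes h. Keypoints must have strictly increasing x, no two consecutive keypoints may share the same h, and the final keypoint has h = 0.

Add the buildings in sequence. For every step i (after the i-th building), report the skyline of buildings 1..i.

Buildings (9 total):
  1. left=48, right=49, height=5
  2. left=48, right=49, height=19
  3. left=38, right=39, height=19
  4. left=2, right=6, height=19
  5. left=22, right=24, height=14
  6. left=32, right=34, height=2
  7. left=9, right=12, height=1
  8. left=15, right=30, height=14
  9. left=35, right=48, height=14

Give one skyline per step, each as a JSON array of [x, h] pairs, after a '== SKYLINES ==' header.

== SKYLINES ==
[[48,5],[49,0]]
[[48,19],[49,0]]
[[38,19],[39,0],[48,19],[49,0]]
[[2,19],[6,0],[38,19],[39,0],[48,19],[49,0]]
[[2,19],[6,0],[22,14],[24,0],[38,19],[39,0],[48,19],[49,0]]
[[2,19],[6,0],[22,14],[24,0],[32,2],[34,0],[38,19],[39,0],[48,19],[49,0]]
[[2,19],[6,0],[9,1],[12,0],[22,14],[24,0],[32,2],[34,0],[38,19],[39,0],[48,19],[49,0]]
[[2,19],[6,0],[9,1],[12,0],[15,14],[30,0],[32,2],[34,0],[38,19],[39,0],[48,19],[49,0]]
[[2,19],[6,0],[9,1],[12,0],[15,14],[30,0],[32,2],[34,0],[35,14],[38,19],[39,14],[48,19],[49,0]]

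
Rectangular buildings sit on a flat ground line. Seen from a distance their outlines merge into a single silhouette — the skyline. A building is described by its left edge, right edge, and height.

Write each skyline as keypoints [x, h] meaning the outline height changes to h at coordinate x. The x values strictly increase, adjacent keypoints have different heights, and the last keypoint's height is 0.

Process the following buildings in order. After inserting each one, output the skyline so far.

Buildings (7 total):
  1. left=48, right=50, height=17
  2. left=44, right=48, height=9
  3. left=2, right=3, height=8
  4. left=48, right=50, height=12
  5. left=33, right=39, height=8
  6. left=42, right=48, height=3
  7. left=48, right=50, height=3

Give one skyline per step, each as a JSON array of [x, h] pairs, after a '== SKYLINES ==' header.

== SKYLINES ==
[[48,17],[50,0]]
[[44,9],[48,17],[50,0]]
[[2,8],[3,0],[44,9],[48,17],[50,0]]
[[2,8],[3,0],[44,9],[48,17],[50,0]]
[[2,8],[3,0],[33,8],[39,0],[44,9],[48,17],[50,0]]
[[2,8],[3,0],[33,8],[39,0],[42,3],[44,9],[48,17],[50,0]]
[[2,8],[3,0],[33,8],[39,0],[42,3],[44,9],[48,17],[50,0]]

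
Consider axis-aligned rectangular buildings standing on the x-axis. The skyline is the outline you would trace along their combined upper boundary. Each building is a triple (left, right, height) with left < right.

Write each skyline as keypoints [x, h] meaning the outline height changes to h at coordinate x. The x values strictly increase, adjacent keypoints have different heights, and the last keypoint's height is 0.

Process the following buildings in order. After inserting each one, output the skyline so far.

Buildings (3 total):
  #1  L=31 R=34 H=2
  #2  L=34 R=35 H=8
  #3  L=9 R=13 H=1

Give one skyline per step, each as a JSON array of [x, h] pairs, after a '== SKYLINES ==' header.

== SKYLINES ==
[[31,2],[34,0]]
[[31,2],[34,8],[35,0]]
[[9,1],[13,0],[31,2],[34,8],[35,0]]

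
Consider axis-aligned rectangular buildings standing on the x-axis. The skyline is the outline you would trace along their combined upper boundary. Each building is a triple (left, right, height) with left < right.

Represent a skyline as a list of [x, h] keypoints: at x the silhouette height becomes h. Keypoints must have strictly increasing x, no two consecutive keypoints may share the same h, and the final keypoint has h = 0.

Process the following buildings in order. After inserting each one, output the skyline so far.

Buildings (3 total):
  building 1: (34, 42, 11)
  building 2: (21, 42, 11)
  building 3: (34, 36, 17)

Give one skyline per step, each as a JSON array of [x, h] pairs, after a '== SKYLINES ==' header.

== SKYLINES ==
[[34,11],[42,0]]
[[21,11],[42,0]]
[[21,11],[34,17],[36,11],[42,0]]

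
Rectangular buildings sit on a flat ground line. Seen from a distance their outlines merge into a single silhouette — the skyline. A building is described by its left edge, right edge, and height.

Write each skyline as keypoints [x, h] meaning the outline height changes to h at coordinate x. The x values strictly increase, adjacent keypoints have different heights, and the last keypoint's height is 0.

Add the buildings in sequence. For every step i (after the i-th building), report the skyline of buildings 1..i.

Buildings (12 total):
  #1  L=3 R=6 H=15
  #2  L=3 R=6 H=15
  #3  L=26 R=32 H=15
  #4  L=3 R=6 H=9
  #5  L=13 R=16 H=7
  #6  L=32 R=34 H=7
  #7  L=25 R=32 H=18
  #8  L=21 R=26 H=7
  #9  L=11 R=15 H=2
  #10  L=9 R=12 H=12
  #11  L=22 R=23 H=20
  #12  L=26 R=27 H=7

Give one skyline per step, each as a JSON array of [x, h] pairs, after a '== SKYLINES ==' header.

== SKYLINES ==
[[3,15],[6,0]]
[[3,15],[6,0]]
[[3,15],[6,0],[26,15],[32,0]]
[[3,15],[6,0],[26,15],[32,0]]
[[3,15],[6,0],[13,7],[16,0],[26,15],[32,0]]
[[3,15],[6,0],[13,7],[16,0],[26,15],[32,7],[34,0]]
[[3,15],[6,0],[13,7],[16,0],[25,18],[32,7],[34,0]]
[[3,15],[6,0],[13,7],[16,0],[21,7],[25,18],[32,7],[34,0]]
[[3,15],[6,0],[11,2],[13,7],[16,0],[21,7],[25,18],[32,7],[34,0]]
[[3,15],[6,0],[9,12],[12,2],[13,7],[16,0],[21,7],[25,18],[32,7],[34,0]]
[[3,15],[6,0],[9,12],[12,2],[13,7],[16,0],[21,7],[22,20],[23,7],[25,18],[32,7],[34,0]]
[[3,15],[6,0],[9,12],[12,2],[13,7],[16,0],[21,7],[22,20],[23,7],[25,18],[32,7],[34,0]]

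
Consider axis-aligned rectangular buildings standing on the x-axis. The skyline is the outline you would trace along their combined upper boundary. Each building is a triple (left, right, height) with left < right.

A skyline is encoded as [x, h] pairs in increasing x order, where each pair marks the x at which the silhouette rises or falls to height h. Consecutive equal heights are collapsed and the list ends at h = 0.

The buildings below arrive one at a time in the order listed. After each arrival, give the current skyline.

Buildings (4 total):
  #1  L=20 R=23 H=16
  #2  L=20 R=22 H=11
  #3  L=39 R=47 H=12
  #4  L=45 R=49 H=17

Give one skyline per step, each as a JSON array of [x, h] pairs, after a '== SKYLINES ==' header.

== SKYLINES ==
[[20,16],[23,0]]
[[20,16],[23,0]]
[[20,16],[23,0],[39,12],[47,0]]
[[20,16],[23,0],[39,12],[45,17],[49,0]]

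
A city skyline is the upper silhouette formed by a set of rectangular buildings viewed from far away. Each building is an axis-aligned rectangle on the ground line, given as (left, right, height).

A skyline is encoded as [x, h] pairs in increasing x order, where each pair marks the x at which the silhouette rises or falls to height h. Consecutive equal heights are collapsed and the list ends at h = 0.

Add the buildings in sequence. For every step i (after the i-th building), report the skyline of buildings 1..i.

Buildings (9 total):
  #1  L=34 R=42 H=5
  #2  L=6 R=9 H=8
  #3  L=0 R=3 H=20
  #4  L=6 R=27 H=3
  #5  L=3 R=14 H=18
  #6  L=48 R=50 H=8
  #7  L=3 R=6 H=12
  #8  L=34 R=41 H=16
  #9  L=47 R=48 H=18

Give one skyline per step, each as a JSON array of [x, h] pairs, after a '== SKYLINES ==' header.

== SKYLINES ==
[[34,5],[42,0]]
[[6,8],[9,0],[34,5],[42,0]]
[[0,20],[3,0],[6,8],[9,0],[34,5],[42,0]]
[[0,20],[3,0],[6,8],[9,3],[27,0],[34,5],[42,0]]
[[0,20],[3,18],[14,3],[27,0],[34,5],[42,0]]
[[0,20],[3,18],[14,3],[27,0],[34,5],[42,0],[48,8],[50,0]]
[[0,20],[3,18],[14,3],[27,0],[34,5],[42,0],[48,8],[50,0]]
[[0,20],[3,18],[14,3],[27,0],[34,16],[41,5],[42,0],[48,8],[50,0]]
[[0,20],[3,18],[14,3],[27,0],[34,16],[41,5],[42,0],[47,18],[48,8],[50,0]]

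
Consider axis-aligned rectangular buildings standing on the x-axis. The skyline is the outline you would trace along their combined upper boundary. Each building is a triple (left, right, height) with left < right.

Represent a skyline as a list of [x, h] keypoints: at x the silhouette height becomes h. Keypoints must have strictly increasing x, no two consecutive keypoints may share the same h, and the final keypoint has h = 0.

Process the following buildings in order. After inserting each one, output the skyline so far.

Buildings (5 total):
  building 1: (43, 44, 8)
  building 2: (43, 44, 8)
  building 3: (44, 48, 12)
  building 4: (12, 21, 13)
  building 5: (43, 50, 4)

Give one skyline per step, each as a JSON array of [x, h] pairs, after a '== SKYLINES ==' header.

== SKYLINES ==
[[43,8],[44,0]]
[[43,8],[44,0]]
[[43,8],[44,12],[48,0]]
[[12,13],[21,0],[43,8],[44,12],[48,0]]
[[12,13],[21,0],[43,8],[44,12],[48,4],[50,0]]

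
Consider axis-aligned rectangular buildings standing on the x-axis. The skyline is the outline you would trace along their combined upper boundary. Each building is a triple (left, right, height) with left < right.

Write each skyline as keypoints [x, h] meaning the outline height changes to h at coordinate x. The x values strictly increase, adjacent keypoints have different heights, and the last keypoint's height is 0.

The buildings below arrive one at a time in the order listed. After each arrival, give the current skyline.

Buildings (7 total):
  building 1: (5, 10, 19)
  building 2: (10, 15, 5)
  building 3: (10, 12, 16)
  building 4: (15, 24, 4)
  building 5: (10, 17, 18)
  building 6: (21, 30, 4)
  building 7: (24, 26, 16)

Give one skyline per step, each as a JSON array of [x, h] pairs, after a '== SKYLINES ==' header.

== SKYLINES ==
[[5,19],[10,0]]
[[5,19],[10,5],[15,0]]
[[5,19],[10,16],[12,5],[15,0]]
[[5,19],[10,16],[12,5],[15,4],[24,0]]
[[5,19],[10,18],[17,4],[24,0]]
[[5,19],[10,18],[17,4],[30,0]]
[[5,19],[10,18],[17,4],[24,16],[26,4],[30,0]]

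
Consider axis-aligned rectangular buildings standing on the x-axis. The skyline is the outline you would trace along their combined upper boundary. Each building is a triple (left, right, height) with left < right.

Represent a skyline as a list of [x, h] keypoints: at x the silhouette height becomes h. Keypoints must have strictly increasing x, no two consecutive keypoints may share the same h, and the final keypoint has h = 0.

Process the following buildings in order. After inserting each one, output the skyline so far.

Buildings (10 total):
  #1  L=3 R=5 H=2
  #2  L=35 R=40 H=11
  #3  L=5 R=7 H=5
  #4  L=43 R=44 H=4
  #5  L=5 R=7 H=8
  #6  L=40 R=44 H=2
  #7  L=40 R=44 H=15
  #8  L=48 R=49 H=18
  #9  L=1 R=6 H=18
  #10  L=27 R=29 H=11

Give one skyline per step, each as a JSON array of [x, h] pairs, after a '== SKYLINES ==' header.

== SKYLINES ==
[[3,2],[5,0]]
[[3,2],[5,0],[35,11],[40,0]]
[[3,2],[5,5],[7,0],[35,11],[40,0]]
[[3,2],[5,5],[7,0],[35,11],[40,0],[43,4],[44,0]]
[[3,2],[5,8],[7,0],[35,11],[40,0],[43,4],[44,0]]
[[3,2],[5,8],[7,0],[35,11],[40,2],[43,4],[44,0]]
[[3,2],[5,8],[7,0],[35,11],[40,15],[44,0]]
[[3,2],[5,8],[7,0],[35,11],[40,15],[44,0],[48,18],[49,0]]
[[1,18],[6,8],[7,0],[35,11],[40,15],[44,0],[48,18],[49,0]]
[[1,18],[6,8],[7,0],[27,11],[29,0],[35,11],[40,15],[44,0],[48,18],[49,0]]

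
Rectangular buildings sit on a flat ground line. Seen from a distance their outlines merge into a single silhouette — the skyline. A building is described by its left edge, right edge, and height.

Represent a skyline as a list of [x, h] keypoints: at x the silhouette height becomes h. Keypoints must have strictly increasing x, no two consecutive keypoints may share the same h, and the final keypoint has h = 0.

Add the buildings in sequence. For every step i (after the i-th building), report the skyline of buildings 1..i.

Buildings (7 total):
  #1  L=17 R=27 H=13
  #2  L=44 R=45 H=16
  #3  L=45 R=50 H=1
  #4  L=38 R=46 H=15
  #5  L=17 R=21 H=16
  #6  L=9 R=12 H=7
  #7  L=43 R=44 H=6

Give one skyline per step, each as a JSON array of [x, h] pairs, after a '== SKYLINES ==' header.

== SKYLINES ==
[[17,13],[27,0]]
[[17,13],[27,0],[44,16],[45,0]]
[[17,13],[27,0],[44,16],[45,1],[50,0]]
[[17,13],[27,0],[38,15],[44,16],[45,15],[46,1],[50,0]]
[[17,16],[21,13],[27,0],[38,15],[44,16],[45,15],[46,1],[50,0]]
[[9,7],[12,0],[17,16],[21,13],[27,0],[38,15],[44,16],[45,15],[46,1],[50,0]]
[[9,7],[12,0],[17,16],[21,13],[27,0],[38,15],[44,16],[45,15],[46,1],[50,0]]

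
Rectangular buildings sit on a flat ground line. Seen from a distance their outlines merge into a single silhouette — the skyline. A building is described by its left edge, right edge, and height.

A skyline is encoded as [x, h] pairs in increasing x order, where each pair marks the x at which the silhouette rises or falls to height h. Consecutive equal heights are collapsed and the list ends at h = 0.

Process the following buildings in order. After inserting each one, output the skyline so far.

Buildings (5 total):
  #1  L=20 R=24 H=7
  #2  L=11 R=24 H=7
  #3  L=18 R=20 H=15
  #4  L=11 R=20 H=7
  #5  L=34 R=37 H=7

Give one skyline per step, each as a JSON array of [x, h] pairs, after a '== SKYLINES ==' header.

== SKYLINES ==
[[20,7],[24,0]]
[[11,7],[24,0]]
[[11,7],[18,15],[20,7],[24,0]]
[[11,7],[18,15],[20,7],[24,0]]
[[11,7],[18,15],[20,7],[24,0],[34,7],[37,0]]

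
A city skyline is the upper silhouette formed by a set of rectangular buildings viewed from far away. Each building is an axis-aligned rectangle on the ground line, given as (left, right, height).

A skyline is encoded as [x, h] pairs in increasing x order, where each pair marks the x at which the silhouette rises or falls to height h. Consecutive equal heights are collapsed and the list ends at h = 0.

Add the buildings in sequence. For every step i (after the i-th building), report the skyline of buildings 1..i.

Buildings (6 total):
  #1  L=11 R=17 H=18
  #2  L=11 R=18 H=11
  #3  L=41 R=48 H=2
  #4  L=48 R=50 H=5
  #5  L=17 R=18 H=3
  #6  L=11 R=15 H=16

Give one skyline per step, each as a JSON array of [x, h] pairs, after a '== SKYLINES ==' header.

== SKYLINES ==
[[11,18],[17,0]]
[[11,18],[17,11],[18,0]]
[[11,18],[17,11],[18,0],[41,2],[48,0]]
[[11,18],[17,11],[18,0],[41,2],[48,5],[50,0]]
[[11,18],[17,11],[18,0],[41,2],[48,5],[50,0]]
[[11,18],[17,11],[18,0],[41,2],[48,5],[50,0]]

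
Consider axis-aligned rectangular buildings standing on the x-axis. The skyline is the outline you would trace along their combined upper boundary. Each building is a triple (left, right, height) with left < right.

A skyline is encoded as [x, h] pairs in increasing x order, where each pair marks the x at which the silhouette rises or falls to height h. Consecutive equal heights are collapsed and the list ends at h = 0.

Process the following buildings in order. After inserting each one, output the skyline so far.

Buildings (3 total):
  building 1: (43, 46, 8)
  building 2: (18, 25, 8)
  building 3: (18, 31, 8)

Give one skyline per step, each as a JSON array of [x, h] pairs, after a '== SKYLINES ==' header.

== SKYLINES ==
[[43,8],[46,0]]
[[18,8],[25,0],[43,8],[46,0]]
[[18,8],[31,0],[43,8],[46,0]]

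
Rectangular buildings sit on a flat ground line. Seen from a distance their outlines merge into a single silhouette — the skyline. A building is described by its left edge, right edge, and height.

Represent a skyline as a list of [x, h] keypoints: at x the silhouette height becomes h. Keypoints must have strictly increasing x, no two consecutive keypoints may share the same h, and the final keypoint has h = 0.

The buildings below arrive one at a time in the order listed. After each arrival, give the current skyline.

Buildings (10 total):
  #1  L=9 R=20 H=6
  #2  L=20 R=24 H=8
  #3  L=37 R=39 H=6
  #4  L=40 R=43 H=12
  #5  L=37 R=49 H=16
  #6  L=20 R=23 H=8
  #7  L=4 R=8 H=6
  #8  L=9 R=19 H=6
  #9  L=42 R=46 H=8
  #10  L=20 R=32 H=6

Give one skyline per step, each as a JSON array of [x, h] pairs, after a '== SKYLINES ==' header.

== SKYLINES ==
[[9,6],[20,0]]
[[9,6],[20,8],[24,0]]
[[9,6],[20,8],[24,0],[37,6],[39,0]]
[[9,6],[20,8],[24,0],[37,6],[39,0],[40,12],[43,0]]
[[9,6],[20,8],[24,0],[37,16],[49,0]]
[[9,6],[20,8],[24,0],[37,16],[49,0]]
[[4,6],[8,0],[9,6],[20,8],[24,0],[37,16],[49,0]]
[[4,6],[8,0],[9,6],[20,8],[24,0],[37,16],[49,0]]
[[4,6],[8,0],[9,6],[20,8],[24,0],[37,16],[49,0]]
[[4,6],[8,0],[9,6],[20,8],[24,6],[32,0],[37,16],[49,0]]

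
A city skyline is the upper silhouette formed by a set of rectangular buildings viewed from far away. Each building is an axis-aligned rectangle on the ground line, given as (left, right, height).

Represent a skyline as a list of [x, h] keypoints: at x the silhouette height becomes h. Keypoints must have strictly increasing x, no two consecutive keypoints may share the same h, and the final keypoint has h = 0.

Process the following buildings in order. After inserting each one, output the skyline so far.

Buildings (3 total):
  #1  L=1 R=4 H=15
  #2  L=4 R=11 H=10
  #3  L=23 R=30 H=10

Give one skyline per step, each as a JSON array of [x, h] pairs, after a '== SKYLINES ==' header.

== SKYLINES ==
[[1,15],[4,0]]
[[1,15],[4,10],[11,0]]
[[1,15],[4,10],[11,0],[23,10],[30,0]]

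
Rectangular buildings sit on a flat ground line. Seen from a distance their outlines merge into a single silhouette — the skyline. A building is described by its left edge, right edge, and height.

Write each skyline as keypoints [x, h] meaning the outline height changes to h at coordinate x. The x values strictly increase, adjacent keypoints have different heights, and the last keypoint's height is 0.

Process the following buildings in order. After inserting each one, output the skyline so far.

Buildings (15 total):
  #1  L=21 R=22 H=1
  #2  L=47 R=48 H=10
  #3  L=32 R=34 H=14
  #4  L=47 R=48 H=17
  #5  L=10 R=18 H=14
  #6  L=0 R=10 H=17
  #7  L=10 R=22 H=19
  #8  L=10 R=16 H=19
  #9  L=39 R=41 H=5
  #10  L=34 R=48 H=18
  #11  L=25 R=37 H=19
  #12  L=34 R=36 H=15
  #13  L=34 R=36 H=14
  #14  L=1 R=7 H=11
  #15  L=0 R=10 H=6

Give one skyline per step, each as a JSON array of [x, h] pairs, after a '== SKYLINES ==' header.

== SKYLINES ==
[[21,1],[22,0]]
[[21,1],[22,0],[47,10],[48,0]]
[[21,1],[22,0],[32,14],[34,0],[47,10],[48,0]]
[[21,1],[22,0],[32,14],[34,0],[47,17],[48,0]]
[[10,14],[18,0],[21,1],[22,0],[32,14],[34,0],[47,17],[48,0]]
[[0,17],[10,14],[18,0],[21,1],[22,0],[32,14],[34,0],[47,17],[48,0]]
[[0,17],[10,19],[22,0],[32,14],[34,0],[47,17],[48,0]]
[[0,17],[10,19],[22,0],[32,14],[34,0],[47,17],[48,0]]
[[0,17],[10,19],[22,0],[32,14],[34,0],[39,5],[41,0],[47,17],[48,0]]
[[0,17],[10,19],[22,0],[32,14],[34,18],[48,0]]
[[0,17],[10,19],[22,0],[25,19],[37,18],[48,0]]
[[0,17],[10,19],[22,0],[25,19],[37,18],[48,0]]
[[0,17],[10,19],[22,0],[25,19],[37,18],[48,0]]
[[0,17],[10,19],[22,0],[25,19],[37,18],[48,0]]
[[0,17],[10,19],[22,0],[25,19],[37,18],[48,0]]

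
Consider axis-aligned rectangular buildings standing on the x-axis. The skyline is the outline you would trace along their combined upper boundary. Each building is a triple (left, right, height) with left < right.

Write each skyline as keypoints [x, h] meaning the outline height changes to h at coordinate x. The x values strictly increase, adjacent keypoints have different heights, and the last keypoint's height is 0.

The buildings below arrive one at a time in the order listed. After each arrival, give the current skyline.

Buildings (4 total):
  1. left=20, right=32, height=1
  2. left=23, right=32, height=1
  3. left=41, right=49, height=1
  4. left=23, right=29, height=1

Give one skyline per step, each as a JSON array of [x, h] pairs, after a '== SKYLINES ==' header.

== SKYLINES ==
[[20,1],[32,0]]
[[20,1],[32,0]]
[[20,1],[32,0],[41,1],[49,0]]
[[20,1],[32,0],[41,1],[49,0]]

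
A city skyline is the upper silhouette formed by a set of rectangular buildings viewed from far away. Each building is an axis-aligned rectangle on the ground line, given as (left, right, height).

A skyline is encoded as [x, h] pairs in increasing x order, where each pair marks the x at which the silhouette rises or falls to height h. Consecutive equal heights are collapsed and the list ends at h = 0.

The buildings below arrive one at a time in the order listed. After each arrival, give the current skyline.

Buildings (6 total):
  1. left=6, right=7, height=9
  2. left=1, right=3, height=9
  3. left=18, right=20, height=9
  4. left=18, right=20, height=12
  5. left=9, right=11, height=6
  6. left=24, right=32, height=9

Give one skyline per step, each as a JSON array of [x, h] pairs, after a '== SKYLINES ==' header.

== SKYLINES ==
[[6,9],[7,0]]
[[1,9],[3,0],[6,9],[7,0]]
[[1,9],[3,0],[6,9],[7,0],[18,9],[20,0]]
[[1,9],[3,0],[6,9],[7,0],[18,12],[20,0]]
[[1,9],[3,0],[6,9],[7,0],[9,6],[11,0],[18,12],[20,0]]
[[1,9],[3,0],[6,9],[7,0],[9,6],[11,0],[18,12],[20,0],[24,9],[32,0]]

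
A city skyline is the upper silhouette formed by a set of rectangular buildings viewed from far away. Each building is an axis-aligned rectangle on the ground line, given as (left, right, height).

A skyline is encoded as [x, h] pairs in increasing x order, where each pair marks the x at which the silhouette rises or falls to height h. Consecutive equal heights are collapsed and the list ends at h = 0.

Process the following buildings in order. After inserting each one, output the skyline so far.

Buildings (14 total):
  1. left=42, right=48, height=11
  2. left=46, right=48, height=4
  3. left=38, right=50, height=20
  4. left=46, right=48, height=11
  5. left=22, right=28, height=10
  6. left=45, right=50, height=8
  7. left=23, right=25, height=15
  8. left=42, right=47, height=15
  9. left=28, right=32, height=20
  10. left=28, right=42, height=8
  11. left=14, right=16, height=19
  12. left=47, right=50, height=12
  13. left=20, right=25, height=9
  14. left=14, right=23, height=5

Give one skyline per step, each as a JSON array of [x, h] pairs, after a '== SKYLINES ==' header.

== SKYLINES ==
[[42,11],[48,0]]
[[42,11],[48,0]]
[[38,20],[50,0]]
[[38,20],[50,0]]
[[22,10],[28,0],[38,20],[50,0]]
[[22,10],[28,0],[38,20],[50,0]]
[[22,10],[23,15],[25,10],[28,0],[38,20],[50,0]]
[[22,10],[23,15],[25,10],[28,0],[38,20],[50,0]]
[[22,10],[23,15],[25,10],[28,20],[32,0],[38,20],[50,0]]
[[22,10],[23,15],[25,10],[28,20],[32,8],[38,20],[50,0]]
[[14,19],[16,0],[22,10],[23,15],[25,10],[28,20],[32,8],[38,20],[50,0]]
[[14,19],[16,0],[22,10],[23,15],[25,10],[28,20],[32,8],[38,20],[50,0]]
[[14,19],[16,0],[20,9],[22,10],[23,15],[25,10],[28,20],[32,8],[38,20],[50,0]]
[[14,19],[16,5],[20,9],[22,10],[23,15],[25,10],[28,20],[32,8],[38,20],[50,0]]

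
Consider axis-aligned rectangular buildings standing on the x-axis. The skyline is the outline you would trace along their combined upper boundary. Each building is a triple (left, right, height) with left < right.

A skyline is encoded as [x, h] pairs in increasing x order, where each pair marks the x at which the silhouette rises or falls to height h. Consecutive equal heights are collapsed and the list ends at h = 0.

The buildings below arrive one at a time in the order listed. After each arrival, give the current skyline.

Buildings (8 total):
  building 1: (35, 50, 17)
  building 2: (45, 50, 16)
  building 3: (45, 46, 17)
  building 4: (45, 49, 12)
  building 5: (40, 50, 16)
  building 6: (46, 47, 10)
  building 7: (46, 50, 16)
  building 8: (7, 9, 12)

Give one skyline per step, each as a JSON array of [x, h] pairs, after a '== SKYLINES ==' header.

== SKYLINES ==
[[35,17],[50,0]]
[[35,17],[50,0]]
[[35,17],[50,0]]
[[35,17],[50,0]]
[[35,17],[50,0]]
[[35,17],[50,0]]
[[35,17],[50,0]]
[[7,12],[9,0],[35,17],[50,0]]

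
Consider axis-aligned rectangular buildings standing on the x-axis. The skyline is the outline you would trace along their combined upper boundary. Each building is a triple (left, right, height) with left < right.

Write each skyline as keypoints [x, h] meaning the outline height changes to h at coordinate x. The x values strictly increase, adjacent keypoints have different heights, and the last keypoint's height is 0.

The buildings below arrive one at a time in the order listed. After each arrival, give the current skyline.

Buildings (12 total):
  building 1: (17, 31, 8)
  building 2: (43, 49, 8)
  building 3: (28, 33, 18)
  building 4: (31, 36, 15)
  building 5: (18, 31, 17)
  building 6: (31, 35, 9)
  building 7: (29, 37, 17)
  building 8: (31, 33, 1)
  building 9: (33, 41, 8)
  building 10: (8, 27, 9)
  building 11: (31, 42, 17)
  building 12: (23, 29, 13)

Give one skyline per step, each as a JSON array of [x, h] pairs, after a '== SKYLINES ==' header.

== SKYLINES ==
[[17,8],[31,0]]
[[17,8],[31,0],[43,8],[49,0]]
[[17,8],[28,18],[33,0],[43,8],[49,0]]
[[17,8],[28,18],[33,15],[36,0],[43,8],[49,0]]
[[17,8],[18,17],[28,18],[33,15],[36,0],[43,8],[49,0]]
[[17,8],[18,17],[28,18],[33,15],[36,0],[43,8],[49,0]]
[[17,8],[18,17],[28,18],[33,17],[37,0],[43,8],[49,0]]
[[17,8],[18,17],[28,18],[33,17],[37,0],[43,8],[49,0]]
[[17,8],[18,17],[28,18],[33,17],[37,8],[41,0],[43,8],[49,0]]
[[8,9],[18,17],[28,18],[33,17],[37,8],[41,0],[43,8],[49,0]]
[[8,9],[18,17],[28,18],[33,17],[42,0],[43,8],[49,0]]
[[8,9],[18,17],[28,18],[33,17],[42,0],[43,8],[49,0]]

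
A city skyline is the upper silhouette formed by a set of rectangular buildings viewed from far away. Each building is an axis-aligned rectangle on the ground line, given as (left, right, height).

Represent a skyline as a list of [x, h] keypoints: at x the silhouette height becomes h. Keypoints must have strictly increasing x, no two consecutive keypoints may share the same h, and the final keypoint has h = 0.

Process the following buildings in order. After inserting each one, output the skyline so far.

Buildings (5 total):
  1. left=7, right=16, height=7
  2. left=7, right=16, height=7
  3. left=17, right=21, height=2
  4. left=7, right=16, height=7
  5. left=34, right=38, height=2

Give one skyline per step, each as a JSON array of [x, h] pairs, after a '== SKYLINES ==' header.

== SKYLINES ==
[[7,7],[16,0]]
[[7,7],[16,0]]
[[7,7],[16,0],[17,2],[21,0]]
[[7,7],[16,0],[17,2],[21,0]]
[[7,7],[16,0],[17,2],[21,0],[34,2],[38,0]]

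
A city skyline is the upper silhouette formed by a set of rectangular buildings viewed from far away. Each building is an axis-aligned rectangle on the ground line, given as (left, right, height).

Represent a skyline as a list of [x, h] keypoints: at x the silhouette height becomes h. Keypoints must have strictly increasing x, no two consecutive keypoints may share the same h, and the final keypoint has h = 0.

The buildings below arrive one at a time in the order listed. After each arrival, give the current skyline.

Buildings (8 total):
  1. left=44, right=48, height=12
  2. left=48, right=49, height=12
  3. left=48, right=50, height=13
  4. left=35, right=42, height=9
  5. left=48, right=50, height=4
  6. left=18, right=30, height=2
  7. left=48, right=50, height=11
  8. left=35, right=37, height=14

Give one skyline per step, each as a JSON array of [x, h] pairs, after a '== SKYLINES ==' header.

== SKYLINES ==
[[44,12],[48,0]]
[[44,12],[49,0]]
[[44,12],[48,13],[50,0]]
[[35,9],[42,0],[44,12],[48,13],[50,0]]
[[35,9],[42,0],[44,12],[48,13],[50,0]]
[[18,2],[30,0],[35,9],[42,0],[44,12],[48,13],[50,0]]
[[18,2],[30,0],[35,9],[42,0],[44,12],[48,13],[50,0]]
[[18,2],[30,0],[35,14],[37,9],[42,0],[44,12],[48,13],[50,0]]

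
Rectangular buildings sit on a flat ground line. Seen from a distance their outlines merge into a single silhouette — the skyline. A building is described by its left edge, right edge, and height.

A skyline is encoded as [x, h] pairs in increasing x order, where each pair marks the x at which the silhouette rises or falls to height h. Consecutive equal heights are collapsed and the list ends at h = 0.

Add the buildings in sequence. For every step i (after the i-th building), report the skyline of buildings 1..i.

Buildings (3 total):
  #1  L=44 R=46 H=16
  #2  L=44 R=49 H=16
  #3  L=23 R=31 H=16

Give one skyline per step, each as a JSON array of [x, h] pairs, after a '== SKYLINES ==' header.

== SKYLINES ==
[[44,16],[46,0]]
[[44,16],[49,0]]
[[23,16],[31,0],[44,16],[49,0]]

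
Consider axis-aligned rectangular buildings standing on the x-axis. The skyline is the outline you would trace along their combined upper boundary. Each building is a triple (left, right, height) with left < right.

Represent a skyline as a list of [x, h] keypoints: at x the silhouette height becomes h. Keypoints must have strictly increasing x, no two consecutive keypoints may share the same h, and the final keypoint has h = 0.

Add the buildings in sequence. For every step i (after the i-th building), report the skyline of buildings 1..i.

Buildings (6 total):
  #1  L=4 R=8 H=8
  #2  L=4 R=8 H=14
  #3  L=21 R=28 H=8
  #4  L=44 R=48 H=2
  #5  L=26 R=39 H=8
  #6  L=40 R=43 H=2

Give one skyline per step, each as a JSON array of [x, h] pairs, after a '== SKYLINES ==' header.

== SKYLINES ==
[[4,8],[8,0]]
[[4,14],[8,0]]
[[4,14],[8,0],[21,8],[28,0]]
[[4,14],[8,0],[21,8],[28,0],[44,2],[48,0]]
[[4,14],[8,0],[21,8],[39,0],[44,2],[48,0]]
[[4,14],[8,0],[21,8],[39,0],[40,2],[43,0],[44,2],[48,0]]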